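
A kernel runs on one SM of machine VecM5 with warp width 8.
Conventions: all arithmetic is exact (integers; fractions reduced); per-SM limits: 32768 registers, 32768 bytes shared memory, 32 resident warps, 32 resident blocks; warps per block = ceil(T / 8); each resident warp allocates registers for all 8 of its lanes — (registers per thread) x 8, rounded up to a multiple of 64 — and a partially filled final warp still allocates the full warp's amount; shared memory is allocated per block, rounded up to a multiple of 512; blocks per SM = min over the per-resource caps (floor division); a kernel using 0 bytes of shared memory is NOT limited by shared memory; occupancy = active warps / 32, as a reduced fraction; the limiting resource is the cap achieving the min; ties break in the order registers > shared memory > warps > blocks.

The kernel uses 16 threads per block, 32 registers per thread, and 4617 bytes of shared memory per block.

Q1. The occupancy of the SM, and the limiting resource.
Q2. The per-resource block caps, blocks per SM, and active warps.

Answer: occupancy 3/8, limited by shared memory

registers: 64 blocks
shared memory: 6 blocks
warps: 16 blocks
blocks: 32 blocks

Answer: 6 blocks, 12 active warps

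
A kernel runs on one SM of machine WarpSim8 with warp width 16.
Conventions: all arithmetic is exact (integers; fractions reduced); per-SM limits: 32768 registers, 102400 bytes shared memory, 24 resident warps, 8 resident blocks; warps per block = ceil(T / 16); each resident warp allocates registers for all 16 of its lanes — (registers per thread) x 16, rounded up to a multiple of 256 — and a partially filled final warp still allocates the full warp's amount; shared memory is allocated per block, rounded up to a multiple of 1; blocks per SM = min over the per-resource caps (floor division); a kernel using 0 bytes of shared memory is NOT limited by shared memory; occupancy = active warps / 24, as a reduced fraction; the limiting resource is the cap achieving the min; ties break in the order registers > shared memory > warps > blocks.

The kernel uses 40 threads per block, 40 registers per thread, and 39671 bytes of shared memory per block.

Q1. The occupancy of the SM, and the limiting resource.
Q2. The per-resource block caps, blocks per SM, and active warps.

Answer: occupancy 1/4, limited by shared memory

registers: 14 blocks
shared memory: 2 blocks
warps: 8 blocks
blocks: 8 blocks

Answer: 2 blocks, 6 active warps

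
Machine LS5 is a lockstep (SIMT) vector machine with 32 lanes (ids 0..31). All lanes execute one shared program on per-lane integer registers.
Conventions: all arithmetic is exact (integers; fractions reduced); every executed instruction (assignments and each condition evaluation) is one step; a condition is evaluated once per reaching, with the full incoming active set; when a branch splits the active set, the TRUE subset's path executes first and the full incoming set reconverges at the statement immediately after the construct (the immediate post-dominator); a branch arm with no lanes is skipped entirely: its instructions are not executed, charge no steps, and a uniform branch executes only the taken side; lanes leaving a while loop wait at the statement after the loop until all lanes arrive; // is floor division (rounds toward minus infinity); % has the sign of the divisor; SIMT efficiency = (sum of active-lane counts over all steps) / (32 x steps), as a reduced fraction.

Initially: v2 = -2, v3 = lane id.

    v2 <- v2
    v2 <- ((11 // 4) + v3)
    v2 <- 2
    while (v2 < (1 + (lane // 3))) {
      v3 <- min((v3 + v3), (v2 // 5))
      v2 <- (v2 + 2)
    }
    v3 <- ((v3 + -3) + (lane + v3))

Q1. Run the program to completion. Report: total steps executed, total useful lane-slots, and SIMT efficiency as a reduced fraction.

Answer: 20 steps, 370 useful, 37/64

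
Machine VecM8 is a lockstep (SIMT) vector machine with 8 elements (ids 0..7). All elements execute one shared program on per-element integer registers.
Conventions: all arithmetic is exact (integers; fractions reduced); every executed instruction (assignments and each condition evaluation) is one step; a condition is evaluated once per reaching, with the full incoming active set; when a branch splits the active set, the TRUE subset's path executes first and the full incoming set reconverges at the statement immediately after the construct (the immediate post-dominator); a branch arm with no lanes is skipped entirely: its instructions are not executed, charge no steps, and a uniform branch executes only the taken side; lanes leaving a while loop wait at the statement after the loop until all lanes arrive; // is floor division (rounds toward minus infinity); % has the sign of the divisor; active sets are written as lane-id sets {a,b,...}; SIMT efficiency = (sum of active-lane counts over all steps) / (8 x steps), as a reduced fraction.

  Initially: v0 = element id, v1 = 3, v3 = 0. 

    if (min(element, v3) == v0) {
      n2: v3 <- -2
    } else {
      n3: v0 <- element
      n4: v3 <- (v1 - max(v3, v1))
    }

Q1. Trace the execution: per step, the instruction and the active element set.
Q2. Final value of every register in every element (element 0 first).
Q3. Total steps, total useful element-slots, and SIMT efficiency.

step 0: eval (min(element, v3) == v0) {0,1,2,3,4,5,6,7}
step 1: v3 <- -2                     {0}
step 2: v0 <- element                {1,2,3,4,5,6,7}
step 3: v3 <- (v1 - max(v3, v1))     {1,2,3,4,5,6,7}

Answer: 4 steps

v0: 0,1,2,3,4,5,6,7
v1: 3,3,3,3,3,3,3,3
v3: -2,0,0,0,0,0,0,0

steps = 4; useful = 23; efficiency = 23/32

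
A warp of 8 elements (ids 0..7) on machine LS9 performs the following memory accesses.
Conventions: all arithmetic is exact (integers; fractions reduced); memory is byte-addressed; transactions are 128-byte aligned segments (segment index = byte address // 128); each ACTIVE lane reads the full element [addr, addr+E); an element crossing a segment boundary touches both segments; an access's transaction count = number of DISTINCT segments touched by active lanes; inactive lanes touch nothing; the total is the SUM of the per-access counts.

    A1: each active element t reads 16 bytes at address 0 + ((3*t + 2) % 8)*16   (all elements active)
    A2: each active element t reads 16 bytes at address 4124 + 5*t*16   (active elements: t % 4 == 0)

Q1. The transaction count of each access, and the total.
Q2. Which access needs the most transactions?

A1: 1 transaction
A2: 2 transactions

Answer: 1,2; total 3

Answer: A2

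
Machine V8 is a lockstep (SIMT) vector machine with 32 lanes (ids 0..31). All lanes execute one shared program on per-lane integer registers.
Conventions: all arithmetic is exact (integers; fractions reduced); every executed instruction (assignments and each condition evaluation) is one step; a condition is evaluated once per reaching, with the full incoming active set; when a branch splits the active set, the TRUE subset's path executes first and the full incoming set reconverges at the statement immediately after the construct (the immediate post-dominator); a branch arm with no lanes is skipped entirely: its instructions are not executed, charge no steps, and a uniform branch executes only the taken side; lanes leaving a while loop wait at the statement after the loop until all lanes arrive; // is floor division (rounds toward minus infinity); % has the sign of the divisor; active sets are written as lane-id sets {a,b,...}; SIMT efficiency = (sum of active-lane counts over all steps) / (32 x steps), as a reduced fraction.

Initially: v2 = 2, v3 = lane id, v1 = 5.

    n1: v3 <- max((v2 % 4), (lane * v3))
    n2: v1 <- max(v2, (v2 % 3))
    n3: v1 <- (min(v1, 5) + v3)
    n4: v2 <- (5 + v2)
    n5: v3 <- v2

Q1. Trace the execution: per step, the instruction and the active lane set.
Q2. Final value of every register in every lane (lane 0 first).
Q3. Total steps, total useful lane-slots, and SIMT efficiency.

step 0: v3 <- max((v2 % 4), (lane * v3)) {0,1,2,3,4,5,6,7,8,9,10,11,12,13,14,15,16,17,18,19,20,21,22,23,24,25,26,27,28,29,30,31}
step 1: v1 <- max(v2, (v2 % 3))      {0,1,2,3,4,5,6,7,8,9,10,11,12,13,14,15,16,17,18,19,20,21,22,23,24,25,26,27,28,29,30,31}
step 2: v1 <- (min(v1, 5) + v3)      {0,1,2,3,4,5,6,7,8,9,10,11,12,13,14,15,16,17,18,19,20,21,22,23,24,25,26,27,28,29,30,31}
step 3: v2 <- (5 + v2)               {0,1,2,3,4,5,6,7,8,9,10,11,12,13,14,15,16,17,18,19,20,21,22,23,24,25,26,27,28,29,30,31}
step 4: v3 <- v2                     {0,1,2,3,4,5,6,7,8,9,10,11,12,13,14,15,16,17,18,19,20,21,22,23,24,25,26,27,28,29,30,31}

Answer: 5 steps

v2: 7,7,7,7,7,7,7,7,7,7,7,7,7,7,7,7,7,7,7,7,7,7,7,7,7,7,7,7,7,7,7,7
v3: 7,7,7,7,7,7,7,7,7,7,7,7,7,7,7,7,7,7,7,7,7,7,7,7,7,7,7,7,7,7,7,7
v1: 4,4,6,11,18,27,38,51,66,83,102,123,146,171,198,227,258,291,326,363,402,443,486,531,578,627,678,731,786,843,902,963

steps = 5; useful = 160; efficiency = 160/160 = 1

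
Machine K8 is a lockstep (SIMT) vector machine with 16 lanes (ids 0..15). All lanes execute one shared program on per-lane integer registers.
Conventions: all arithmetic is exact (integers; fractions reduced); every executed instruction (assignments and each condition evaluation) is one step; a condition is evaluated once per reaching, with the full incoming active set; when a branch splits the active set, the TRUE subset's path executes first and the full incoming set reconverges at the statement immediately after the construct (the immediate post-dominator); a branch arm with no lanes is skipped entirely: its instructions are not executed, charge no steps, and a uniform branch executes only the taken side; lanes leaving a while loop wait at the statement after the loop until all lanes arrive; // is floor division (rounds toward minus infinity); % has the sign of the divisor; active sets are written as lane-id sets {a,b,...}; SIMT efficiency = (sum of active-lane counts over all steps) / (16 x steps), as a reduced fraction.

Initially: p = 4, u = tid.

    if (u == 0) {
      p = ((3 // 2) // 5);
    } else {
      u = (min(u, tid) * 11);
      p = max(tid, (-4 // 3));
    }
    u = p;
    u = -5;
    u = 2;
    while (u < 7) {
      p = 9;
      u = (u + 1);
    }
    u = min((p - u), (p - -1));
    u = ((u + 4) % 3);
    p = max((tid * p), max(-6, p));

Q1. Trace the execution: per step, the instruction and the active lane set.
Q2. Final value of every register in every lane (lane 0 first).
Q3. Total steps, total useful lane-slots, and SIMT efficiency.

step 0: eval (u == 0)                {0,1,2,3,4,5,6,7,8,9,10,11,12,13,14,15}
step 1: p <- ((3 // 2) // 5)         {0}
step 2: u <- (min(u, tid) * 11)      {1,2,3,4,5,6,7,8,9,10,11,12,13,14,15}
step 3: p <- max(tid, (-4 // 3))     {1,2,3,4,5,6,7,8,9,10,11,12,13,14,15}
step 4: u <- p                       {0,1,2,3,4,5,6,7,8,9,10,11,12,13,14,15}
step 5: u <- -5                      {0,1,2,3,4,5,6,7,8,9,10,11,12,13,14,15}
step 6: u <- 2                       {0,1,2,3,4,5,6,7,8,9,10,11,12,13,14,15}
step 7: eval (u < 7)                 {0,1,2,3,4,5,6,7,8,9,10,11,12,13,14,15}
step 8: p <- 9                       {0,1,2,3,4,5,6,7,8,9,10,11,12,13,14,15}
step 9: u <- (u + 1)                 {0,1,2,3,4,5,6,7,8,9,10,11,12,13,14,15}
step 10: eval (u < 7)                 {0,1,2,3,4,5,6,7,8,9,10,11,12,13,14,15}
step 11: p <- 9                       {0,1,2,3,4,5,6,7,8,9,10,11,12,13,14,15}
step 12: u <- (u + 1)                 {0,1,2,3,4,5,6,7,8,9,10,11,12,13,14,15}
step 13: eval (u < 7)                 {0,1,2,3,4,5,6,7,8,9,10,11,12,13,14,15}
step 14: p <- 9                       {0,1,2,3,4,5,6,7,8,9,10,11,12,13,14,15}
step 15: u <- (u + 1)                 {0,1,2,3,4,5,6,7,8,9,10,11,12,13,14,15}
step 16: eval (u < 7)                 {0,1,2,3,4,5,6,7,8,9,10,11,12,13,14,15}
step 17: p <- 9                       {0,1,2,3,4,5,6,7,8,9,10,11,12,13,14,15}
step 18: u <- (u + 1)                 {0,1,2,3,4,5,6,7,8,9,10,11,12,13,14,15}
step 19: eval (u < 7)                 {0,1,2,3,4,5,6,7,8,9,10,11,12,13,14,15}
step 20: p <- 9                       {0,1,2,3,4,5,6,7,8,9,10,11,12,13,14,15}
step 21: u <- (u + 1)                 {0,1,2,3,4,5,6,7,8,9,10,11,12,13,14,15}
step 22: eval (u < 7)                 {0,1,2,3,4,5,6,7,8,9,10,11,12,13,14,15}
step 23: u <- min((p - u), (p - -1))  {0,1,2,3,4,5,6,7,8,9,10,11,12,13,14,15}
step 24: u <- ((u + 4) % 3)           {0,1,2,3,4,5,6,7,8,9,10,11,12,13,14,15}
step 25: p <- max((tid * p), max(-6, p)) {0,1,2,3,4,5,6,7,8,9,10,11,12,13,14,15}

Answer: 26 steps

p: 9,9,18,27,36,45,54,63,72,81,90,99,108,117,126,135
u: 0,0,0,0,0,0,0,0,0,0,0,0,0,0,0,0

steps = 26; useful = 399; efficiency = 399/416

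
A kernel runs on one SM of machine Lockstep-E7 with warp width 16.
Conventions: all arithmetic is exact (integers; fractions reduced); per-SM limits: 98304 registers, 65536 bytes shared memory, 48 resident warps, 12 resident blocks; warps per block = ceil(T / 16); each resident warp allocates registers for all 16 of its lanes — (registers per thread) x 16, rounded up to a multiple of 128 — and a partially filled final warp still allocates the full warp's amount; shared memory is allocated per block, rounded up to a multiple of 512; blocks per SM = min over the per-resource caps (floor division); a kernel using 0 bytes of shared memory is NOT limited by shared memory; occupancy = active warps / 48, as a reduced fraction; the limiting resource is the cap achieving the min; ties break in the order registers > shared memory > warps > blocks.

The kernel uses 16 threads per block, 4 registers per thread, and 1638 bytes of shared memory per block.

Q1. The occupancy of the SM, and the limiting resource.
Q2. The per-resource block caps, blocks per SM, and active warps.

Answer: occupancy 1/4, limited by blocks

registers: 768 blocks
shared memory: 32 blocks
warps: 48 blocks
blocks: 12 blocks

Answer: 12 blocks, 12 active warps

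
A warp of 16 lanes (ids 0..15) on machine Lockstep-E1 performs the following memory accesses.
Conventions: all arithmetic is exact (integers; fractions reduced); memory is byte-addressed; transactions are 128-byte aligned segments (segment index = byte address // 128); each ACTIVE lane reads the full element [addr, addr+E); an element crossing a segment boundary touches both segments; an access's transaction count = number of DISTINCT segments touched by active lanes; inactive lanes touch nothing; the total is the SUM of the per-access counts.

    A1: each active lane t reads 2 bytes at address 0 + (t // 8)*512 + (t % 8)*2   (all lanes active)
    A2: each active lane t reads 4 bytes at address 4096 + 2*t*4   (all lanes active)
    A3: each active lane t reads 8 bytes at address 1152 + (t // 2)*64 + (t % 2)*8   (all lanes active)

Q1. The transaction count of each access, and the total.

A1: 2 transactions
A2: 1 transaction
A3: 4 transactions

Answer: 2,1,4; total 7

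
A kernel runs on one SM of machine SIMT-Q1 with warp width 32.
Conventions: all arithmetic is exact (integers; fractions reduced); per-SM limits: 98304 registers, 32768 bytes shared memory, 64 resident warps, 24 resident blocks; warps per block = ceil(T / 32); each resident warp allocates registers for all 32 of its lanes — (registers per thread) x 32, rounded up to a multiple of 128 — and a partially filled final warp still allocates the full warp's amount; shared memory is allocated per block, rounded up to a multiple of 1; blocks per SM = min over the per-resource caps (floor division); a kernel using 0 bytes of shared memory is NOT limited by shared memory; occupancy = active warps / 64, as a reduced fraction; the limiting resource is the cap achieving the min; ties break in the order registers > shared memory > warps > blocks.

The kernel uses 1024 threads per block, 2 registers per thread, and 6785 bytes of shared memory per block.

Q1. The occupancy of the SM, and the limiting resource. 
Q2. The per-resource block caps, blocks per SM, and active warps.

Answer: occupancy 1, limited by warps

registers: 24 blocks
shared memory: 4 blocks
warps: 2 blocks
blocks: 24 blocks

Answer: 2 blocks, 64 active warps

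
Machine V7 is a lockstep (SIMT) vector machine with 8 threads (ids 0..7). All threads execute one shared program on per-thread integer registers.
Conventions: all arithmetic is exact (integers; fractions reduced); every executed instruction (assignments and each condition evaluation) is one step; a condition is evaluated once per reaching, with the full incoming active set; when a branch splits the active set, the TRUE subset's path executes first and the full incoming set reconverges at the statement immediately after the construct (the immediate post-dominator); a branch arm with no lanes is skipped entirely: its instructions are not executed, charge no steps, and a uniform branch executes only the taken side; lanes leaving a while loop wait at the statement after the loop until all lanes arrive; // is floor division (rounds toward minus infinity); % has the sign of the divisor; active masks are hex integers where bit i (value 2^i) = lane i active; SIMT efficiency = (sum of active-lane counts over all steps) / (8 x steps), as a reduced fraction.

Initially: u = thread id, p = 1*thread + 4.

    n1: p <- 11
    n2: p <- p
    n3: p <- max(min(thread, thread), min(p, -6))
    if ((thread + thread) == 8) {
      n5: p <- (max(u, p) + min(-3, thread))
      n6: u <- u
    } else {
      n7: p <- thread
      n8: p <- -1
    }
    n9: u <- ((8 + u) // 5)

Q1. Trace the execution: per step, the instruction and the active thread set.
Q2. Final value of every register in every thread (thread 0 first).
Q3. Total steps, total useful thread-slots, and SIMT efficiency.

step 0: p <- 11                      0xff
step 1: p <- p                       0xff
step 2: p <- max(min(thread, thread), min(p, -6)) 0xff
step 3: eval ((thread + thread) == 8) 0xff
step 4: p <- (max(u, p) + min(-3, thread)) 0x10
step 5: u <- u                       0x10
step 6: p <- thread                  0xef
step 7: p <- -1                      0xef
step 8: u <- ((8 + u) // 5)          0xff

Answer: 9 steps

u: 1,1,2,2,2,2,2,3
p: -1,-1,-1,-1,1,-1,-1,-1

steps = 9; useful = 56; efficiency = 56/72 = 7/9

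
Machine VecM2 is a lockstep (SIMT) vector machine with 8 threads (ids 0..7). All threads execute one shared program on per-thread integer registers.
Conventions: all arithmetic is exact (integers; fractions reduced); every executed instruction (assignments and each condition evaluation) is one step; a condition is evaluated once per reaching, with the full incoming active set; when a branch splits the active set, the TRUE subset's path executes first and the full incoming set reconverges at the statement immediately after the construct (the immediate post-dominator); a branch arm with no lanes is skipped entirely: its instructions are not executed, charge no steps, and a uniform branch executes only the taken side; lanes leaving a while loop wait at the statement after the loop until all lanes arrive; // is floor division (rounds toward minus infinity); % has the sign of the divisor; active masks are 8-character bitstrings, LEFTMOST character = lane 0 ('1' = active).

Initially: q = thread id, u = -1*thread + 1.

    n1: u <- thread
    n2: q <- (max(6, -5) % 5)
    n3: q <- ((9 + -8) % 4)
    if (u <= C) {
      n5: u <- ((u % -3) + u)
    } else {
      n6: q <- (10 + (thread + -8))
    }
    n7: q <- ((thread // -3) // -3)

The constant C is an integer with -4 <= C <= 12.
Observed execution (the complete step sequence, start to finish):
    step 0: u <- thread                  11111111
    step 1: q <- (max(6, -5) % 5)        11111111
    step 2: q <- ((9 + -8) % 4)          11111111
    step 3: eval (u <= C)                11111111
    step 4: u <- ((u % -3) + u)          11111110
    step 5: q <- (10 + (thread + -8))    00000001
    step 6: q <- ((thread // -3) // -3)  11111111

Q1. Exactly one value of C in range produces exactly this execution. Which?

Answer: C = 6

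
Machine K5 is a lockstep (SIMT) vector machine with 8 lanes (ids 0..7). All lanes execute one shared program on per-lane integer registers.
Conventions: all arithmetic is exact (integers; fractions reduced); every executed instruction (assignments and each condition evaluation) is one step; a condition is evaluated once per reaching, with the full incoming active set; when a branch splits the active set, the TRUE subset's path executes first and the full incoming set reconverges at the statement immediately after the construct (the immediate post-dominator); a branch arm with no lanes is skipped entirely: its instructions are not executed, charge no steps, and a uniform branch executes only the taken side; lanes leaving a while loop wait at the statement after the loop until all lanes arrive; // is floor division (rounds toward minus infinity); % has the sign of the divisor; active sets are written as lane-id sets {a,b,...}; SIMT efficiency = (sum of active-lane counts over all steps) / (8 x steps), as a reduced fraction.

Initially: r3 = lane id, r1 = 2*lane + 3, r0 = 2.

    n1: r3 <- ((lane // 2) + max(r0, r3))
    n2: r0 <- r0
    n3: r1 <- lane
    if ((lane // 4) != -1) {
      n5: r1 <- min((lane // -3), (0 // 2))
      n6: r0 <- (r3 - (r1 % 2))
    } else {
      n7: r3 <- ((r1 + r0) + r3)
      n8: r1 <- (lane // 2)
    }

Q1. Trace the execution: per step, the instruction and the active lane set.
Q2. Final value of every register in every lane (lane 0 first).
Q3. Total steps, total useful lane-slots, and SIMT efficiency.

step 0: r3 <- ((lane // 2) + max(r0, r3)) {0,1,2,3,4,5,6,7}
step 1: r0 <- r0                     {0,1,2,3,4,5,6,7}
step 2: r1 <- lane                   {0,1,2,3,4,5,6,7}
step 3: eval ((lane // 4) != -1)     {0,1,2,3,4,5,6,7}
step 4: r1 <- min((lane // -3), (0 // 2)) {0,1,2,3,4,5,6,7}
step 5: r0 <- (r3 - (r1 % 2))        {0,1,2,3,4,5,6,7}

Answer: 6 steps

r3: 2,2,3,4,6,7,9,10
r1: 0,-1,-1,-1,-2,-2,-2,-3
r0: 2,1,2,3,6,7,9,9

steps = 6; useful = 48; efficiency = 48/48 = 1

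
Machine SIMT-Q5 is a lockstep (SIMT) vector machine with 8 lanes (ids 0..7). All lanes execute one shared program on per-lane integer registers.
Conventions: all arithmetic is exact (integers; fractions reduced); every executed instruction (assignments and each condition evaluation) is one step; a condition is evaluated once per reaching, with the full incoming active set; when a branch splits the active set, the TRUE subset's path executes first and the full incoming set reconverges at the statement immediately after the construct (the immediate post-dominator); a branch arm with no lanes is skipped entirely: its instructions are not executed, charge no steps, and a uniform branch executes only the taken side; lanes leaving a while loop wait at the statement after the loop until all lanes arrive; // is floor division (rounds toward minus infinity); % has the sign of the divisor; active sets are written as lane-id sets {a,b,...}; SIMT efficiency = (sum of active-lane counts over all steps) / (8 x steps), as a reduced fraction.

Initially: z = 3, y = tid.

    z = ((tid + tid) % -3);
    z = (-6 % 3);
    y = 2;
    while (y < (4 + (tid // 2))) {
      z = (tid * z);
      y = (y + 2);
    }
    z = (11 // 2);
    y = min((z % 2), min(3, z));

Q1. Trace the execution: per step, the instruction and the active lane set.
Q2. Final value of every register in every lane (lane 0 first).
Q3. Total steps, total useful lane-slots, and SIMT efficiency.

step 0: z <- ((tid + tid) % -3)      {0,1,2,3,4,5,6,7}
step 1: z <- (-6 % 3)                {0,1,2,3,4,5,6,7}
step 2: y <- 2                       {0,1,2,3,4,5,6,7}
step 3: eval (y < (4 + (tid // 2)))  {0,1,2,3,4,5,6,7}
step 4: z <- (tid * z)               {0,1,2,3,4,5,6,7}
step 5: y <- (y + 2)                 {0,1,2,3,4,5,6,7}
step 6: eval (y < (4 + (tid // 2)))  {0,1,2,3,4,5,6,7}
step 7: z <- (tid * z)               {2,3,4,5,6,7}
step 8: y <- (y + 2)                 {2,3,4,5,6,7}
step 9: eval (y < (4 + (tid // 2)))  {2,3,4,5,6,7}
step 10: z <- (tid * z)               {6,7}
step 11: y <- (y + 2)                 {6,7}
step 12: eval (y < (4 + (tid // 2)))  {6,7}
step 13: z <- (11 // 2)               {0,1,2,3,4,5,6,7}
step 14: y <- min((z % 2), min(3, z)) {0,1,2,3,4,5,6,7}

Answer: 15 steps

z: 5,5,5,5,5,5,5,5
y: 1,1,1,1,1,1,1,1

steps = 15; useful = 96; efficiency = 96/120 = 4/5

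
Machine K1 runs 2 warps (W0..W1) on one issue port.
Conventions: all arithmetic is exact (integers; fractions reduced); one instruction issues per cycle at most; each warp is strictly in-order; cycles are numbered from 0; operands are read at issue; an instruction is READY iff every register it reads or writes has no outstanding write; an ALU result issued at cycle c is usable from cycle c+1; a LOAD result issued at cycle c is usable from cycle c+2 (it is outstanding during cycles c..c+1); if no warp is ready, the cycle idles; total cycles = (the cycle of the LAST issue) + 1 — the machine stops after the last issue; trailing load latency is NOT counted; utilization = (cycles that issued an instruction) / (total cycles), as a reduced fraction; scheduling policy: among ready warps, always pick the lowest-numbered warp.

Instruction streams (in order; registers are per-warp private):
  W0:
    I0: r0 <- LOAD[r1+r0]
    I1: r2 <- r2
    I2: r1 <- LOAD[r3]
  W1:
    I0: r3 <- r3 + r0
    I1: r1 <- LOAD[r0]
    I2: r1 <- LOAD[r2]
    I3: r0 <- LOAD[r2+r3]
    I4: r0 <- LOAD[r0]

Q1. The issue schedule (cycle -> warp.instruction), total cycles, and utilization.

cycle 0: W0.I0
cycle 1: W0.I1
cycle 2: W0.I2
cycle 3: W1.I0
cycle 4: W1.I1
cycle 5: idle
cycle 6: W1.I2
cycle 7: W1.I3
cycle 8: idle
cycle 9: W1.I4

Answer: 10 cycles, utilization 4/5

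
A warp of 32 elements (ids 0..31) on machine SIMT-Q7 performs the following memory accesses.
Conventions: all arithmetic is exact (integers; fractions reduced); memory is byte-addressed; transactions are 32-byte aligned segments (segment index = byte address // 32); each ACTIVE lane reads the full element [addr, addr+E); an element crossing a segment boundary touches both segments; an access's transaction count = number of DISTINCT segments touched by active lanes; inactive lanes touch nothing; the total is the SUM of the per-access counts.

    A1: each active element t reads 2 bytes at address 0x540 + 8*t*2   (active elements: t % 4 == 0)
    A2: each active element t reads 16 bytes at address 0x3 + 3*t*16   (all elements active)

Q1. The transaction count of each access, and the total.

A1: 8 transactions
A2: 48 transactions

Answer: 8,48; total 56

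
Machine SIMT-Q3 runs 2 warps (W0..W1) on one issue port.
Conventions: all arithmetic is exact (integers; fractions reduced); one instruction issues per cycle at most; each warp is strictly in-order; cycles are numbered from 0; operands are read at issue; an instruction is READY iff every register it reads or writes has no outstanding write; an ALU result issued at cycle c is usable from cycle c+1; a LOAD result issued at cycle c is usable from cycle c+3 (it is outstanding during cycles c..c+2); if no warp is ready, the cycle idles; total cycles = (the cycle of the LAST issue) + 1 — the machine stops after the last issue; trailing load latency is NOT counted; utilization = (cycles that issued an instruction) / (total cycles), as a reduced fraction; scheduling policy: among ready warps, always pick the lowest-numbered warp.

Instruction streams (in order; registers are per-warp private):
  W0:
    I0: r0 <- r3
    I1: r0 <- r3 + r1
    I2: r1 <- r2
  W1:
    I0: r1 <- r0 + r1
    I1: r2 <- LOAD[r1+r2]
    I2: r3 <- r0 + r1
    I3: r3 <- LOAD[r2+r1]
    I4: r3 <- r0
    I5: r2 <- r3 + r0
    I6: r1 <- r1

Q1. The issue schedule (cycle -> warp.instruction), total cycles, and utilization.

cycle 0: W0.I0
cycle 1: W0.I1
cycle 2: W0.I2
cycle 3: W1.I0
cycle 4: W1.I1
cycle 5: W1.I2
cycle 6: idle
cycle 7: W1.I3
cycle 8: idle
cycle 9: idle
cycle 10: W1.I4
cycle 11: W1.I5
cycle 12: W1.I6

Answer: 13 cycles, utilization 10/13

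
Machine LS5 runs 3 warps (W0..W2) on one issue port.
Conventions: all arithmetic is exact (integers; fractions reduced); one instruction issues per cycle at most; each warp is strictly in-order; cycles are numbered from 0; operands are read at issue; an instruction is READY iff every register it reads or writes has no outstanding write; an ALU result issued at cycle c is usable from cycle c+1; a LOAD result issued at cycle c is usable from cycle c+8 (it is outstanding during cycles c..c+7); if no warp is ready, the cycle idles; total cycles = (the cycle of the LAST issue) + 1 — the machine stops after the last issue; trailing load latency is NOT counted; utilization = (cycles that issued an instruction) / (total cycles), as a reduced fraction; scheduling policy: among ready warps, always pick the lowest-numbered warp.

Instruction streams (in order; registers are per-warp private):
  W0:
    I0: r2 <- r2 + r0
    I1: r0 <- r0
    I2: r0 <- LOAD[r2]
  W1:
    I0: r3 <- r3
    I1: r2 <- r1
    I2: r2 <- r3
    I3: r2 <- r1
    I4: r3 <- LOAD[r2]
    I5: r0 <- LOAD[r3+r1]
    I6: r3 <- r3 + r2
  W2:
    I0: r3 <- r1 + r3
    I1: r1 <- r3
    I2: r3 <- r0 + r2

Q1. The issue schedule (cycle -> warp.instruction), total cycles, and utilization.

cycle 0: W0.I0
cycle 1: W0.I1
cycle 2: W0.I2
cycle 3: W1.I0
cycle 4: W1.I1
cycle 5: W1.I2
cycle 6: W1.I3
cycle 7: W1.I4
cycle 8: W2.I0
cycle 9: W2.I1
cycle 10: W2.I2
cycle 11: idle
cycle 12: idle
cycle 13: idle
cycle 14: idle
cycle 15: W1.I5
cycle 16: W1.I6

Answer: 17 cycles, utilization 13/17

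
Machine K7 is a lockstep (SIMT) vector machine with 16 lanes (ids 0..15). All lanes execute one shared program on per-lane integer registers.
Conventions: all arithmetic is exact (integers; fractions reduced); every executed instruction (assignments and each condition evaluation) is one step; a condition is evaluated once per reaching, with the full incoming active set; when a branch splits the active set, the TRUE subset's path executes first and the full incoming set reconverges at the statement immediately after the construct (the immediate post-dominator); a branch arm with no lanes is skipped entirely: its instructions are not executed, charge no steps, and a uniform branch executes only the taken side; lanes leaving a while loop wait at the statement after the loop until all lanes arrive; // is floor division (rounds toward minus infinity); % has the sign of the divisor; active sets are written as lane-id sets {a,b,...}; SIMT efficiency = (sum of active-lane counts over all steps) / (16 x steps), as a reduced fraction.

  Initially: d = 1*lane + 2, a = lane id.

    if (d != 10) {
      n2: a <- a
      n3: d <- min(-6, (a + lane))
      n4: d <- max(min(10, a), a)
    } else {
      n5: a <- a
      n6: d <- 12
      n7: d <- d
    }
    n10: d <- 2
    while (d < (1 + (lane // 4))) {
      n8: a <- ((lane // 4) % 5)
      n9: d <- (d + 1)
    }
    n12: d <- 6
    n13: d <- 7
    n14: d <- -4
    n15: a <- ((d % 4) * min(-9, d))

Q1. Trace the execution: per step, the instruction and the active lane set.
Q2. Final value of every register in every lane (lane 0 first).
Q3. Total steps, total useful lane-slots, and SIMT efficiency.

step 0: eval (d != 10)               {0,1,2,3,4,5,6,7,8,9,10,11,12,13,14,15}
step 1: a <- a                       {0,1,2,3,4,5,6,7,9,10,11,12,13,14,15}
step 2: d <- min(-6, (a + lane))     {0,1,2,3,4,5,6,7,9,10,11,12,13,14,15}
step 3: d <- max(min(10, a), a)      {0,1,2,3,4,5,6,7,9,10,11,12,13,14,15}
step 4: a <- a                       {8}
step 5: d <- 12                      {8}
step 6: d <- d                       {8}
step 7: d <- 2                       {0,1,2,3,4,5,6,7,8,9,10,11,12,13,14,15}
step 8: eval (d < (1 + (lane // 4))) {0,1,2,3,4,5,6,7,8,9,10,11,12,13,14,15}
step 9: a <- ((lane // 4) % 5)       {8,9,10,11,12,13,14,15}
step 10: d <- (d + 1)                 {8,9,10,11,12,13,14,15}
step 11: eval (d < (1 + (lane // 4))) {8,9,10,11,12,13,14,15}
step 12: a <- ((lane // 4) % 5)       {12,13,14,15}
step 13: d <- (d + 1)                 {12,13,14,15}
step 14: eval (d < (1 + (lane // 4))) {12,13,14,15}
step 15: d <- 6                       {0,1,2,3,4,5,6,7,8,9,10,11,12,13,14,15}
step 16: d <- 7                       {0,1,2,3,4,5,6,7,8,9,10,11,12,13,14,15}
step 17: d <- -4                      {0,1,2,3,4,5,6,7,8,9,10,11,12,13,14,15}
step 18: a <- ((d % 4) * min(-9, d))  {0,1,2,3,4,5,6,7,8,9,10,11,12,13,14,15}

Answer: 19 steps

d: -4,-4,-4,-4,-4,-4,-4,-4,-4,-4,-4,-4,-4,-4,-4,-4
a: 0,0,0,0,0,0,0,0,0,0,0,0,0,0,0,0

steps = 19; useful = 196; efficiency = 196/304 = 49/76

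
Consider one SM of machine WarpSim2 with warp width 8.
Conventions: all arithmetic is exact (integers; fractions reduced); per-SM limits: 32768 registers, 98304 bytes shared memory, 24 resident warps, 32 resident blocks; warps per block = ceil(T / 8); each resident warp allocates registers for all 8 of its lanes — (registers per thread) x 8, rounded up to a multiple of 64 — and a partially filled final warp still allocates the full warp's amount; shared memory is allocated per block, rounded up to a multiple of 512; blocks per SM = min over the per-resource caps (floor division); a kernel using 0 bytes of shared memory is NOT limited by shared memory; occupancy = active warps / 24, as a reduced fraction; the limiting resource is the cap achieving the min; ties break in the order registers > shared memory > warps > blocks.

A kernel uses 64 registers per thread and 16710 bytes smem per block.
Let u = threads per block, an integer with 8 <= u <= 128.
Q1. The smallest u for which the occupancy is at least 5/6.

Answer: u = 25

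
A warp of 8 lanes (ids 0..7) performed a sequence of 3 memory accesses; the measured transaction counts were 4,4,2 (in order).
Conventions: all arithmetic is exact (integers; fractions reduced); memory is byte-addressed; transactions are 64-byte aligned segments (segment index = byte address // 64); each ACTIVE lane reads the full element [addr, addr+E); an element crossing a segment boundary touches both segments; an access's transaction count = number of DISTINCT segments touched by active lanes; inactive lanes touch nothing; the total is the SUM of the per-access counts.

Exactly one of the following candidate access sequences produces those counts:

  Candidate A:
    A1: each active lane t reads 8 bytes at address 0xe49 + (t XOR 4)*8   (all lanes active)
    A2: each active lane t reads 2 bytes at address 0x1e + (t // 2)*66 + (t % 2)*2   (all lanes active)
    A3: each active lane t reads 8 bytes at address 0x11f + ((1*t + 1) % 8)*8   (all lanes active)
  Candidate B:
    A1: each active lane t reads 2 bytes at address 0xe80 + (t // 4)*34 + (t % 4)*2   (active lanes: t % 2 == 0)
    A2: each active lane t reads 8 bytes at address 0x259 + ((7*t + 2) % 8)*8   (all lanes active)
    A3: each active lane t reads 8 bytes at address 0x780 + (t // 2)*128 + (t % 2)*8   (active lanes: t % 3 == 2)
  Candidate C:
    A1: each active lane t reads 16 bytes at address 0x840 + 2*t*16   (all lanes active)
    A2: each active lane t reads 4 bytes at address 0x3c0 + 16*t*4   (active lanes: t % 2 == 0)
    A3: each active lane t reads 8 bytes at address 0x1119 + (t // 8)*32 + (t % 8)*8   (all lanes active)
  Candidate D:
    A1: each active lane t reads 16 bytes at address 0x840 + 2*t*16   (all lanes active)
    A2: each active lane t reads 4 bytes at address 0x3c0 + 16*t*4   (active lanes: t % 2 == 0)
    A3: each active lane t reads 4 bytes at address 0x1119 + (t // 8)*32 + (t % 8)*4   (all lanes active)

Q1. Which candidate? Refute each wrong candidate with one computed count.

A: A1 gives 2 transactions, not 4
B: A1 gives 1 transaction, not 4
D: A3 gives 1 transaction, not 2
C: all counts match (4,4,2)

Answer: C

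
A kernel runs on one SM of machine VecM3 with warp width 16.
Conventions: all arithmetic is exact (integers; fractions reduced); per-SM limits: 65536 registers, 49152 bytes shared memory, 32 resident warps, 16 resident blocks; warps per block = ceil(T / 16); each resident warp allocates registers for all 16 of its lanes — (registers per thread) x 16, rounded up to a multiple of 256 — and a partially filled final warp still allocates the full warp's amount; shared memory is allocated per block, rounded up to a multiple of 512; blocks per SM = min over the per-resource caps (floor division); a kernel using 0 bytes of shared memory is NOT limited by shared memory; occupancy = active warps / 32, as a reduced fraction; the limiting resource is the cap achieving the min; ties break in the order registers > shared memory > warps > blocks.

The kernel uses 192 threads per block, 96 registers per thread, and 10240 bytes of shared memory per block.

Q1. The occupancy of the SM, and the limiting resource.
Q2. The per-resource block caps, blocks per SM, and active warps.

Answer: occupancy 3/4, limited by warps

registers: 3 blocks
shared memory: 4 blocks
warps: 2 blocks
blocks: 16 blocks

Answer: 2 blocks, 24 active warps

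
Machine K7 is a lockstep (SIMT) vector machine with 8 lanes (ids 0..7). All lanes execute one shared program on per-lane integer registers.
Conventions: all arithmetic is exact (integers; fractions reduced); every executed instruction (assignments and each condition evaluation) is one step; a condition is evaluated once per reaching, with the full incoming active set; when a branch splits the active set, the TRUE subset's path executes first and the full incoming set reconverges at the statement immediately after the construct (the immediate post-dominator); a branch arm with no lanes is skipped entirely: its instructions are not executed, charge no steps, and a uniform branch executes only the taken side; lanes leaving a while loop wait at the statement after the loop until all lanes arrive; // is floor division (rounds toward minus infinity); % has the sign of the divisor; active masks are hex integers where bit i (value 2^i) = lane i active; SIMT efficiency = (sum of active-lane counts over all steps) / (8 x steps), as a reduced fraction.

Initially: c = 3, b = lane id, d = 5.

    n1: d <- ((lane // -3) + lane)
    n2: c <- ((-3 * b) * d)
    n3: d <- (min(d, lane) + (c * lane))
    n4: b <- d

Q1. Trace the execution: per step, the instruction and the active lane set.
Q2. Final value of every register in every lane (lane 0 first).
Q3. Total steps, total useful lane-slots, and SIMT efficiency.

step 0: d <- ((lane // -3) + lane)   0xff
step 1: c <- ((-3 * b) * d)          0xff
step 2: d <- (min(d, lane) + (c * lane)) 0xff
step 3: b <- d                       0xff

Answer: 4 steps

c: 0,0,-6,-18,-24,-45,-72,-84
b: 0,0,-11,-52,-94,-222,-428,-584
d: 0,0,-11,-52,-94,-222,-428,-584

steps = 4; useful = 32; efficiency = 32/32 = 1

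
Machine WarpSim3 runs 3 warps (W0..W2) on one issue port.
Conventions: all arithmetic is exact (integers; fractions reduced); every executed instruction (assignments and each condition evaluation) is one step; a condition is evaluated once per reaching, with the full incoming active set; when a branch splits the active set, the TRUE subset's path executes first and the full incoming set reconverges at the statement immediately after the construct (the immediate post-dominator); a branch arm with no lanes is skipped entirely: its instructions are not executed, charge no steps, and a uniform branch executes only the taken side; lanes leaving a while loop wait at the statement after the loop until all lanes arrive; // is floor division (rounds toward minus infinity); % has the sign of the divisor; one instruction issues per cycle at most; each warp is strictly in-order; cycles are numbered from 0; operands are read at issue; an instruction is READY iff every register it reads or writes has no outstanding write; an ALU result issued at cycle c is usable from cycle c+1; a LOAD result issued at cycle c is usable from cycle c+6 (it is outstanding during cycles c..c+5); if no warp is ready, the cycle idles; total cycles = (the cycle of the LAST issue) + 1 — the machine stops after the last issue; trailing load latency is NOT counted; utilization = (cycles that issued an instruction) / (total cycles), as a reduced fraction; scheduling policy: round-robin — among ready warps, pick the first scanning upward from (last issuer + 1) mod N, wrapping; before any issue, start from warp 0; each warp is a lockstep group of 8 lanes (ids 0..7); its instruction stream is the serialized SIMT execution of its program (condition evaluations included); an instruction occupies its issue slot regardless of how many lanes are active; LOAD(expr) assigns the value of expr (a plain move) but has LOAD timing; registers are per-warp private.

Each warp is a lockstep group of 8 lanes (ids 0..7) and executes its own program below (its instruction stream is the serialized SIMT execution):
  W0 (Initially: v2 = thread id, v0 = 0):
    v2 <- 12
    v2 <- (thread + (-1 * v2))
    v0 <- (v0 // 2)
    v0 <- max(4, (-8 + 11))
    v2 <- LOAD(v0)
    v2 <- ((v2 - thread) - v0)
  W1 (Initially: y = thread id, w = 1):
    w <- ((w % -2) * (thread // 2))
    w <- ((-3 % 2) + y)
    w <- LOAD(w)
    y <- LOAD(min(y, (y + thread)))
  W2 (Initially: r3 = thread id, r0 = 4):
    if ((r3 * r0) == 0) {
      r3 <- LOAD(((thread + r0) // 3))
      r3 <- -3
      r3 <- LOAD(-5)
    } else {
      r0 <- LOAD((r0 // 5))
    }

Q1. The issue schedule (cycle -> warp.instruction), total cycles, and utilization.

cycle 0: W0.I0
cycle 1: W1.I0
cycle 2: W2.I0
cycle 3: W0.I1
cycle 4: W1.I1
cycle 5: W2.I1
cycle 6: W0.I2
cycle 7: W1.I2
cycle 8: W0.I3
cycle 9: W1.I3
cycle 10: W0.I4
cycle 11: W2.I2
cycle 12: W2.I3
cycle 13: W2.I4
cycle 14: idle
cycle 15: idle
cycle 16: W0.I5

Answer: 17 cycles, utilization 15/17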